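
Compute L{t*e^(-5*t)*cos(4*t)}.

L{cos(4t)} = s/(s^2 + 16).
Multiplying by e^(-5t) shifts s → s + 5, so L{e^(-5*t)*cos(4*t)} = (s + 5)/((s + 5)^2 + 16).
Then apply L{t·g(t)} = -d/ds[H(s)] with H(s) = (s + 5)/((s + 5)^2 + 16):
differentiating 1 time and applying the sign gives (s + 1)*(s + 9)/(s^2 + 10*s + 41)^2.

(s + 1)*(s + 9)/(s^2 + 10*s + 41)^2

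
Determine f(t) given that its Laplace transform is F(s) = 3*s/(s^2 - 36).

Since L{cosh(6t)} = s/(s^2 - 36), the inverse is cosh(6*t), scaled by 3.

f(t) = 3*cosh(6*t)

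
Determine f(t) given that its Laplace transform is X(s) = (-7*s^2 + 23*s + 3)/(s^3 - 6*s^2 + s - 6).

f(t) = -3*exp(6*t) - sin(t) - 4*cos(t)

Factor the denominator: s^3 - 6*s^2 + s - 6 = (s - 6)*(s^2 + 1).
Partial fraction decomposition gives [-3/(s - 6)] + [-4*s/(s^2 + 1)] + [-1/(s^2 + 1)].
Invert each term: -3/(s - 6) ↔ -3e^(6t); -4·s/(s^2 + 1) ↔ -4cos(t); -1·1/(s^2 + 1) ↔ -sin(t).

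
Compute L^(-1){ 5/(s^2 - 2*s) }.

5*exp(t)*sinh(t)

Rewrite the denominator: s^2 - 2*s = (s - 1)^2 - 1.
The form in (s - 1) signals a first-shifting-theorem factor e^(t).
Since L{sinh(t)} = 1/(s^2 - 1), the inverse is e^(t)*sinh(t), scaled by 5.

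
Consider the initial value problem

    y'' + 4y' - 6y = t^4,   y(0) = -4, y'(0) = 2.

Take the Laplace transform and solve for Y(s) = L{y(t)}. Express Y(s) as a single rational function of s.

Apply the Laplace transform to the equation.
With L{y''} = s^2 Y - s·y(0) - y'(0) and L{y'} = sY - y(0), with y(0) = -4, y'(0) = 2: the LHS transforms to (s^2 + 4*s - 6)Y - (-4*s - 14).
The right side is L{t^4} = 24/s^5.
So (s^2 + 4*s - 6)Y = 24/s^5 + (-4*s - 14).
Divide through and combine into a single rational function.

Y(s) = (-4*s^6 - 14*s^5 + 24)/(s^7 + 4*s^6 - 6*s^5)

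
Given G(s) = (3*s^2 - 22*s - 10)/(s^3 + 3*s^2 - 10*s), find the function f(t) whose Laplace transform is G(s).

f(t) = -3*exp(2*t) + 1 + 5*exp(-5*t)

Factor the denominator: s^3 + 3*s^2 - 10*s = s*(s - 2)*(s + 5).
Partial fraction decomposition gives [1/s] + [-3/(s - 2)] + [5/(s + 5)].
Invert each term: 1/(s - 0) ↔ e^(0t); -3/(s - 2) ↔ -3e^(2t); 5/(s + 5) ↔ 5e^(-5t).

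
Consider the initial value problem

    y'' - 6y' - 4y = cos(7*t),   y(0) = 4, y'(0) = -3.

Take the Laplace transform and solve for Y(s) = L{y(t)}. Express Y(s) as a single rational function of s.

Y(s) = (4*s^3 - 27*s^2 + 197*s - 1323)/(s^4 - 6*s^3 + 45*s^2 - 294*s - 196)

Laplace-transform each side.
The derivative rules (L{y''} = s^2 Y - s·y(0) - y'(0) and L{y'} = sY - y(0), with y(0) = 4, y'(0) = -3) turn the left side into (s^2 - 6*s - 4)Y - (4*s - 27).
The right side is L{cos(7*t)} = s/(s^2 + 49).
So (s^2 - 6*s - 4)Y = s/(s^2 + 49) + (4*s - 27).
Isolate Y and clear denominators.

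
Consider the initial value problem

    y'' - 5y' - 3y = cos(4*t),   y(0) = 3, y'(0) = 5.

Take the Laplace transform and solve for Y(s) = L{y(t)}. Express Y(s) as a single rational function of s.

Y(s) = (3*s^3 - 10*s^2 + 49*s - 160)/(s^4 - 5*s^3 + 13*s^2 - 80*s - 48)

Transform both sides with L{·}.
Using L{y''} = s^2 Y - s·y(0) - y'(0) and L{y'} = sY - y(0), with y(0) = 3, y'(0) = 5, the left side becomes (s^2 - 5*s - 3)Y - (3*s - 10).
The right side is L{cos(4*t)} = s/(s^2 + 16).
So (s^2 - 5*s - 3)Y = s/(s^2 + 16) + (3*s - 10).
Solve for Y(s) and write it as one ratio of polynomials.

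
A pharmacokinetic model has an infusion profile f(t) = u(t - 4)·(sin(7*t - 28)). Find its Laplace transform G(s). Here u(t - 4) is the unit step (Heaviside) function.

G(s) = 7*exp(-4*s)/(s^2 + 49)

By the second shifting theorem, L{u(t - c)·g(t - c)} = e^(-cs)·H(s) with c = 4 and H(s) = L{g(t)}.
L{sin(7t)} = 7/(s^2 + 49).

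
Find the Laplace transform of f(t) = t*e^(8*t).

L{e^(8t)} = 1/(s - 8).
Then apply L{t·g(t)} = -d/ds[G(s)] with G(s) = 1/(s - 8):
differentiating 1 time and applying the sign gives (s - 8)^(-2).

(s - 8)^(-2)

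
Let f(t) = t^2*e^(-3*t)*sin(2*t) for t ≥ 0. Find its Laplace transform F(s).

F(s) = 4*(3*s^2 + 18*s + 23)/(s^2 + 6*s + 13)^3

L{sin(2t)} = 2/(s^2 + 4).
Multiplying by e^(-3t) shifts s → s + 3, so L{e^(-3*t)*sin(2*t)} = 2/((s + 3)^2 + 4).
Then apply L{t^2·g(t)} = (-1)^2 d^2/ds^2[G(s)] with G(s) = 2/((s + 3)^2 + 4):
differentiating 2 times and applying the sign gives 4*(3*s^2 + 18*s + 23)/(s^2 + 6*s + 13)^3.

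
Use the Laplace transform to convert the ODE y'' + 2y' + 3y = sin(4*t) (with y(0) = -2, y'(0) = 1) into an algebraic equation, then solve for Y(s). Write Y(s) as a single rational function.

Y(s) = (-2*s^3 - 3*s^2 - 32*s - 44)/(s^4 + 2*s^3 + 19*s^2 + 32*s + 48)

Take the Laplace transform of both sides.
The derivative rules (L{y''} = s^2 Y - s·y(0) - y'(0) and L{y'} = sY - y(0), with y(0) = -2, y'(0) = 1) turn the left side into (s^2 + 2*s + 3)Y - (-2*s - 3).
The right side is L{sin(4*t)} = 4/(s^2 + 16).
So (s^2 + 2*s + 3)Y = 4/(s^2 + 16) + (-2*s - 3).
Solve for Y(s) and write it as one ratio of polynomials.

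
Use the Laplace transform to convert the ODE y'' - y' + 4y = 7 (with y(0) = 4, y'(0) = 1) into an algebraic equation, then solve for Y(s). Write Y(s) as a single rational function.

Y(s) = (4*s^2 - 3*s + 7)/(s^3 - s^2 + 4*s)

Take the Laplace transform of both sides.
With L{y''} = s^2 Y - s·y(0) - y'(0) and L{y'} = sY - y(0), with y(0) = 4, y'(0) = 1: the LHS transforms to (s^2 - s + 4)Y - (4*s - 3).
The right side is L{7} = 7/s.
So (s^2 - s + 4)Y = 7/s + (4*s - 3).
Divide through and combine into a single rational function.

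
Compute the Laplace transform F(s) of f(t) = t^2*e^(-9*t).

L{e^(-9t)} = 1/(s + 9).
Then apply L{t^2·g(t)} = (-1)^2 d^2/ds^2[G(s)] with G(s) = 1/(s + 9):
differentiating 2 times and applying the sign gives 2/(s + 9)^3.

F(s) = 2/(s + 9)^3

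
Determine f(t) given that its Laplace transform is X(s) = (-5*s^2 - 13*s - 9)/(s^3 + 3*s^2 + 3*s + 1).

f(t) = -t^2*exp(-t)/2 - 3*t*exp(-t) - 5*exp(-t)

Factor the denominator: s^3 + 3*s^2 + 3*s + 1 = (s + 1)^3.
Partial fraction decomposition gives [-5/(s + 1)] + [-3/(s + 1)^2] + [-1/(s + 1)^3].
Invert each term: -5/(s + 1) ↔ -5e^(-t); -3/(s + 1)^2 ↔ -3t·e^(-t); -1/(s + 1)^3 ↔ (-1/2)t^2·e^(-t).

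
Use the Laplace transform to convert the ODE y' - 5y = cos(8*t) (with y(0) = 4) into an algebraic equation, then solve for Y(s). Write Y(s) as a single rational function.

Y(s) = (4*s^2 + s + 256)/(s^3 - 5*s^2 + 64*s - 320)

Laplace-transform each side.
The derivative rules (L{y'} = sY - y(0) = sY - 4) turn the left side into (s - 5)Y - (4).
The right side is L{cos(8*t)} = s/(s^2 + 64).
So (s - 5)Y = s/(s^2 + 64) + (4).
Divide through and combine into a single rational function.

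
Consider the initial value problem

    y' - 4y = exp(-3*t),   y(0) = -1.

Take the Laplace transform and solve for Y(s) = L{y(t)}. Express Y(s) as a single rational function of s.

Y(s) = (-s - 2)/(s^2 - s - 12)

Transform both sides with L{·}.
The derivative rules (L{y'} = sY - y(0) = sY - (-1)) turn the left side into (s - 4)Y - (-1).
The right side is L{exp(-3*t)} = 1/(s + 3).
So (s - 4)Y = 1/(s + 3) + (-1).
Isolate Y and clear denominators.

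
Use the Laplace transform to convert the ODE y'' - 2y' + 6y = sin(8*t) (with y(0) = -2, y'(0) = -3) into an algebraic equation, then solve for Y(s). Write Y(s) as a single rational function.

Y(s) = (-2*s^3 + s^2 - 128*s + 72)/(s^4 - 2*s^3 + 70*s^2 - 128*s + 384)

Take the Laplace transform of both sides.
The derivative rules (L{y''} = s^2 Y - s·y(0) - y'(0) and L{y'} = sY - y(0), with y(0) = -2, y'(0) = -3) turn the left side into (s^2 - 2*s + 6)Y - (-2*s + 1).
The right side is L{sin(8*t)} = 8/(s^2 + 64).
So (s^2 - 2*s + 6)Y = 8/(s^2 + 64) + (-2*s + 1).
Solve for Y(s) and write it as one ratio of polynomials.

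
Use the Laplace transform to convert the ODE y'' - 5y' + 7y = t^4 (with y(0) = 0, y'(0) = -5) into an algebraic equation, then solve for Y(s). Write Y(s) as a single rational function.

Apply the Laplace transform to the equation.
With L{y''} = s^2 Y - s·y(0) - y'(0) and L{y'} = sY - y(0), with y(0) = 0, y'(0) = -5: the LHS transforms to (s^2 - 5*s + 7)Y - (-5).
The right side is L{t^4} = 24/s^5.
So (s^2 - 5*s + 7)Y = 24/s^5 + (-5).
Solve for Y(s) and write it as one ratio of polynomials.

Y(s) = (-5*s^5 + 24)/(s^7 - 5*s^6 + 7*s^5)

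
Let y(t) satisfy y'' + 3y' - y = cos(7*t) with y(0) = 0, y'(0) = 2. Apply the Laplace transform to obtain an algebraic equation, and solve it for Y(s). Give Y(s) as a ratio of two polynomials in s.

Y(s) = (2*s^2 + s + 98)/(s^4 + 3*s^3 + 48*s^2 + 147*s - 49)

Apply the Laplace transform to the equation.
The derivative rules (L{y''} = s^2 Y - s·y(0) - y'(0) and L{y'} = sY - y(0), with y(0) = 0, y'(0) = 2) turn the left side into (s^2 + 3*s - 1)Y - (2).
The right side is L{cos(7*t)} = s/(s^2 + 49).
So (s^2 + 3*s - 1)Y = s/(s^2 + 49) + (2).
Divide through and combine into a single rational function.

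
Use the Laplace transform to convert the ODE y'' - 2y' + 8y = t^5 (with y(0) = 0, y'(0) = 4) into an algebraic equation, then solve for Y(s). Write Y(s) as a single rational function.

Apply the Laplace transform to the equation.
Using L{y''} = s^2 Y - s·y(0) - y'(0) and L{y'} = sY - y(0), with y(0) = 0, y'(0) = 4, the left side becomes (s^2 - 2*s + 8)Y - (4).
The right side is L{t^5} = 120/s^6.
So (s^2 - 2*s + 8)Y = 120/s^6 + (4).
Divide through and combine into a single rational function.

Y(s) = (4*s^6 + 120)/(s^8 - 2*s^7 + 8*s^6)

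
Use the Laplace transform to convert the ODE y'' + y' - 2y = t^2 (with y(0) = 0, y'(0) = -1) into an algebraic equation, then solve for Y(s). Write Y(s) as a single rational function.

Apply the Laplace transform to the equation.
The derivative rules (L{y''} = s^2 Y - s·y(0) - y'(0) and L{y'} = sY - y(0), with y(0) = 0, y'(0) = -1) turn the left side into (s^2 + s - 2)Y - (-1).
The right side is L{t^2} = 2/s^3.
So (s^2 + s - 2)Y = 2/s^3 + (-1).
Isolate Y and clear denominators.

Y(s) = (-s^3 + 2)/(s^5 + s^4 - 2*s^3)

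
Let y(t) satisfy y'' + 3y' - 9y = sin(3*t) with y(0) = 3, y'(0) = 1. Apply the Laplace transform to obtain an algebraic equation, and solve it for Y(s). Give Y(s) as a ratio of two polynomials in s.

Y(s) = (3*s^3 + 10*s^2 + 27*s + 93)/(s^4 + 3*s^3 + 27*s - 81)

Take the Laplace transform of both sides.
Using L{y''} = s^2 Y - s·y(0) - y'(0) and L{y'} = sY - y(0), with y(0) = 3, y'(0) = 1, the left side becomes (s^2 + 3*s - 9)Y - (3*s + 10).
The right side is L{sin(3*t)} = 3/(s^2 + 9).
So (s^2 + 3*s - 9)Y = 3/(s^2 + 9) + (3*s + 10).
Divide through and combine into a single rational function.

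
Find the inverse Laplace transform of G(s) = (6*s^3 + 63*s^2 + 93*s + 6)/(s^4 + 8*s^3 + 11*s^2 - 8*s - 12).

4*exp(t) + 3*exp(-t) + 2*exp(-2*t) - 3*exp(-6*t)

Factor the denominator: s^4 + 8*s^3 + 11*s^2 - 8*s - 12 = (s - 1)*(s + 1)*(s + 2)*(s + 6).
Partial fraction decomposition gives [3/(s + 1)] + [2/(s + 2)] + [4/(s - 1)] + [-3/(s + 6)].
Invert each term: 3/(s + 1) ↔ 3e^(-t); 2/(s + 2) ↔ 2e^(-2t); 4/(s - 1) ↔ 4e^(t); -3/(s + 6) ↔ -3e^(-6t).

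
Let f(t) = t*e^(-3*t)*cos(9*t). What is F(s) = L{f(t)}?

F(s) = (s - 6)*(s + 12)/(s^2 + 6*s + 90)^2

L{cos(9t)} = s/(s^2 + 81).
Multiplying by e^(-3t) shifts s → s + 3, so L{e^(-3*t)*cos(9*t)} = (s + 3)/((s + 3)^2 + 81).
Then apply L{t·g(t)} = -d/ds[G(s)] with G(s) = (s + 3)/((s + 3)^2 + 81):
differentiating 1 time and applying the sign gives (s - 6)*(s + 12)/(s^2 + 6*s + 90)^2.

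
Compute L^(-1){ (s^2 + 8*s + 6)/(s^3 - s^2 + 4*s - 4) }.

3*exp(t) + 3*sin(2*t) - 2*cos(2*t)

Factor the denominator: s^3 - s^2 + 4*s - 4 = (s - 1)*(s^2 + 4).
Partial fraction decomposition gives [3/(s - 1)] + [-2*s/(s^2 + 4)] + [6/(s^2 + 4)].
Invert each term: 3/(s - 1) ↔ 3e^(t); -2·s/(s^2 + 4) ↔ -2cos(2t); 3·2/(s^2 + 4) ↔ 3sin(2t).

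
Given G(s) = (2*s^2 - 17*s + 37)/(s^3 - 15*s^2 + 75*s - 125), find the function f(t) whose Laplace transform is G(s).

Factor the denominator: s^3 - 15*s^2 + 75*s - 125 = (s - 5)^3.
Partial fraction decomposition gives [2/(s - 5)] + [3/(s - 5)^2] + [2/(s - 5)^3].
Invert each term: 2/(s - 5) ↔ 2e^(5t); 3/(s - 5)^2 ↔ 3t·e^(5t); 2/(s - 5)^3 ↔ (1)t^2·e^(5t).

f(t) = t^2*exp(5*t) + 3*t*exp(5*t) + 2*exp(5*t)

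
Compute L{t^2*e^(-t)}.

L{e^(-t)} = 1/(s + 1).
Then apply L{t^2·g(t)} = (-1)^2 d^2/ds^2[G(s)] with G(s) = 1/(s + 1):
differentiating 2 times and applying the sign gives 2/(s + 1)^3.

2/(s + 1)^3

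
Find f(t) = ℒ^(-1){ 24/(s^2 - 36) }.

f(t) = 4*sinh(6*t)

Since L{sinh(6t)} = 6/(s^2 - 36), the inverse is sinh(6*t), scaled by 4.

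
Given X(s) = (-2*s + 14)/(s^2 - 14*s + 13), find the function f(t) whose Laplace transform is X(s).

Rewrite the denominator: s^2 - 14*s + 13 = (s - 7)^2 - 36.
The form in (s - 7) signals a first-shifting-theorem factor e^(7t).
Since L{cosh(6t)} = s/(s^2 - 36), the inverse is e^(7*t)*cosh(6*t), scaled by -2.

f(t) = -2*exp(7*t)*cosh(6*t)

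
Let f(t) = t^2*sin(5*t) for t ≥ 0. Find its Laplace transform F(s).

L{sin(5t)} = 5/(s^2 + 25).
Then apply L{t^2·g(t)} = (-1)^2 d^2/ds^2[G(s)] with G(s) = 5/(s^2 + 25):
differentiating 2 times and applying the sign gives 10*(3*s^2 - 25)/(s^2 + 25)^3.

F(s) = 10*(3*s^2 - 25)/(s^2 + 25)^3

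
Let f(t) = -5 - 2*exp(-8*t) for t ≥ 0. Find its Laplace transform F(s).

By linearity of the Laplace transform, transform each term separately.
(-2)·[L{e^(-8t)} = 1/(s + 8)]; L{-5} = -5/s.

F(s) = -2/(s + 8) - 5/s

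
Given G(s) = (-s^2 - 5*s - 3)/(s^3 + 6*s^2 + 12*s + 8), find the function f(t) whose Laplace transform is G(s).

Factor the denominator: s^3 + 6*s^2 + 12*s + 8 = (s + 2)^3.
Partial fraction decomposition gives [-1/(s + 2)] + [-1/(s + 2)^2] + [3/(s + 2)^3].
Invert each term: -1/(s + 2) ↔ -e^(-2t); -1/(s + 2)^2 ↔ -t·e^(-2t); 3/(s + 2)^3 ↔ (3/2)t^2·e^(-2t).

f(t) = 3*t^2*exp(-2*t)/2 - t*exp(-2*t) - exp(-2*t)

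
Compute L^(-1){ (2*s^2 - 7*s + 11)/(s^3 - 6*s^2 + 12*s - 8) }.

Factor the denominator: s^3 - 6*s^2 + 12*s - 8 = (s - 2)^3.
Partial fraction decomposition gives [2/(s - 2)] + [(s - 2)^(-2)] + [5/(s - 2)^3].
Invert each term: 2/(s - 2) ↔ 2e^(2t); 1/(s - 2)^2 ↔ t·e^(2t); 5/(s - 2)^3 ↔ (5/2)t^2·e^(2t).

5*t^2*exp(2*t)/2 + t*exp(2*t) + 2*exp(2*t)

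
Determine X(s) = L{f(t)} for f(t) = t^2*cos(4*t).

X(s) = 2*s*(s^2 - 48)/(s^2 + 16)^3

L{cos(4t)} = s/(s^2 + 16).
Then apply L{t^2·g(t)} = (-1)^2 d^2/ds^2[G(s)] with G(s) = s/(s^2 + 16):
differentiating 2 times and applying the sign gives 2*s*(s^2 - 48)/(s^2 + 16)^3.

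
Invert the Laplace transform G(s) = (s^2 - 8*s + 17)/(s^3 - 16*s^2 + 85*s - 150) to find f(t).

Factor the denominator: s^3 - 16*s^2 + 85*s - 150 = (s - 6)*(s - 5)^2.
Partial fraction decomposition gives [-4/(s - 5)] + [-2/(s - 5)^2] + [5/(s - 6)].
Invert each term: -4/(s - 5) ↔ -4e^(5t); -2/(s - 5)^2 ↔ -2t·e^(5t); 5/(s - 6) ↔ 5e^(6t).

f(t) = -2*t*exp(5*t) + 5*exp(6*t) - 4*exp(5*t)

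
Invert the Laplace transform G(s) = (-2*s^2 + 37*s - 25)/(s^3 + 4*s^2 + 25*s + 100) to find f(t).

Factor the denominator: s^3 + 4*s^2 + 25*s + 100 = (s + 4)*(s^2 + 25).
Partial fraction decomposition gives [-5/(s + 4)] + [3*s/(s^2 + 25)] + [25/(s^2 + 25)].
Invert each term: -5/(s + 4) ↔ -5e^(-4t); 3·s/(s^2 + 25) ↔ 3cos(5t); 5·5/(s^2 + 25) ↔ 5sin(5t).

f(t) = 5*sin(5*t) + 3*cos(5*t) - 5*exp(-4*t)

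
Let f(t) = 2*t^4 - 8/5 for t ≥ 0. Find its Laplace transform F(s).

Apply the Laplace transform termwise.
L{-8/5} = (-8/5)/s; (2)·[L{t^4} = 4!/s^5 = 24/s^5].

F(s) = -8/(5*s) + 48/s^5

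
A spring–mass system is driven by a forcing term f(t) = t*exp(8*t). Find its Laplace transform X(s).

X(s) = (s - 8)^(-2)

L{e^(8t)} = 1/(s - 8).
Then apply L{t·g(t)} = -d/ds[G(s)] with G(s) = 1/(s - 8):
differentiating 1 time and applying the sign gives (s - 8)^(-2).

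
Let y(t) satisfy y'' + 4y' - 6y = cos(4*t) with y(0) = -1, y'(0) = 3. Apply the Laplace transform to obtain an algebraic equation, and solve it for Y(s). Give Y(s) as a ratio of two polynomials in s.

Take the Laplace transform of both sides.
Using L{y''} = s^2 Y - s·y(0) - y'(0) and L{y'} = sY - y(0), with y(0) = -1, y'(0) = 3, the left side becomes (s^2 + 4*s - 6)Y - (-s - 1).
The right side is L{cos(4*t)} = s/(s^2 + 16).
So (s^2 + 4*s - 6)Y = s/(s^2 + 16) + (-s - 1).
Isolate Y and clear denominators.

Y(s) = (-s^3 - s^2 - 15*s - 16)/(s^4 + 4*s^3 + 10*s^2 + 64*s - 96)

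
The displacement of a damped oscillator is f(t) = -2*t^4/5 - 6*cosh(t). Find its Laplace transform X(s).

X(s) = -6*s/(s^2 - 1) - 48/(5*s^5)

Apply the Laplace transform termwise.
(-6)·[L{cosh(t)} = s/(s^2 - 1)]; (-2/5)·[L{t^4} = 4!/s^5 = 24/s^5].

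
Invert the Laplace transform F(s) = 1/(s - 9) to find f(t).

f(t) = exp(9*t)

Since L{e^(9t)} = 1/(s - 9), the inverse is e^(9*t).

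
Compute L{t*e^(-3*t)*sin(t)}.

2*(s + 3)/(s^2 + 6*s + 10)^2

L{sin(t)} = 1/(s^2 + 1).
Multiplying by e^(-3t) shifts s → s + 3, so L{e^(-3*t)*sin(t)} = 1/((s + 3)^2 + 1).
Then apply L{t·g(t)} = -d/ds[G(s)] with G(s) = 1/((s + 3)^2 + 1):
differentiating 1 time and applying the sign gives 2*(s + 3)/(s^2 + 6*s + 10)^2.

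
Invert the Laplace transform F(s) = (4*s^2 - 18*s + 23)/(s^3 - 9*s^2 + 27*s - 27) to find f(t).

Factor the denominator: s^3 - 9*s^2 + 27*s - 27 = (s - 3)^3.
Partial fraction decomposition gives [4/(s - 3)] + [6/(s - 3)^2] + [5/(s - 3)^3].
Invert each term: 4/(s - 3) ↔ 4e^(3t); 6/(s - 3)^2 ↔ 6t·e^(3t); 5/(s - 3)^3 ↔ (5/2)t^2·e^(3t).

f(t) = 5*t^2*exp(3*t)/2 + 6*t*exp(3*t) + 4*exp(3*t)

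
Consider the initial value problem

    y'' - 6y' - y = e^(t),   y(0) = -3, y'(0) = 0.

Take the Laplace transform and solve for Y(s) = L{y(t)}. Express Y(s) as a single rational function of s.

Apply the Laplace transform to the equation.
The derivative rules (L{y''} = s^2 Y - s·y(0) - y'(0) and L{y'} = sY - y(0), with y(0) = -3, y'(0) = 0) turn the left side into (s^2 - 6*s - 1)Y - (-3*s + 18).
The right side is L{e^(t)} = 1/(s - 1).
So (s^2 - 6*s - 1)Y = 1/(s - 1) + (-3*s + 18).
Divide through and combine into a single rational function.

Y(s) = (-3*s^2 + 21*s - 17)/(s^3 - 7*s^2 + 5*s + 1)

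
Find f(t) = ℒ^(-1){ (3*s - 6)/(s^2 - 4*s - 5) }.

f(t) = 3*exp(2*t)*cosh(3*t)

Rewrite the denominator: s^2 - 4*s - 5 = (s - 2)^2 - 9.
The form in (s - 2) signals a first-shifting-theorem factor e^(2t).
Since L{cosh(3t)} = s/(s^2 - 9), the inverse is exp(2*t)*cosh(3*t), scaled by 3.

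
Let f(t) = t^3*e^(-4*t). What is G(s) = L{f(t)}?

L{t^3} = 3!/s^4 = 6/s^4.
By the first shifting theorem, multiplying by e^(-4t) replaces s with s + 4.

G(s) = 6/(s + 4)^4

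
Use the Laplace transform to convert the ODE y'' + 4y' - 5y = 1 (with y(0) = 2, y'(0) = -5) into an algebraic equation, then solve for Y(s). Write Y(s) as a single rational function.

Y(s) = (2*s^2 + 3*s + 1)/(s^3 + 4*s^2 - 5*s)

Transform both sides with L{·}.
Using L{y''} = s^2 Y - s·y(0) - y'(0) and L{y'} = sY - y(0), with y(0) = 2, y'(0) = -5, the left side becomes (s^2 + 4*s - 5)Y - (2*s + 3).
The right side is L{1} = 1/s.
So (s^2 + 4*s - 5)Y = 1/s + (2*s + 3).
Divide through and combine into a single rational function.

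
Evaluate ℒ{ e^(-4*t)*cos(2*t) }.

L{cos(2t)} = s/(s^2 + 4).
By the first shifting theorem, multiplying by e^(-4t) replaces s with s + 4.

(s + 4)/((s + 4)^2 + 4)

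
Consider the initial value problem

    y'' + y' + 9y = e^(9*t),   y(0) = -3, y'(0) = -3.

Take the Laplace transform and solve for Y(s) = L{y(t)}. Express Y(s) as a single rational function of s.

Y(s) = (-3*s^2 + 21*s + 55)/(s^3 - 8*s^2 - 81)

Take the Laplace transform of both sides.
Using L{y''} = s^2 Y - s·y(0) - y'(0) and L{y'} = sY - y(0), with y(0) = -3, y'(0) = -3, the left side becomes (s^2 + s + 9)Y - (-3*s - 6).
The right side is L{e^(9*t)} = 1/(s - 9).
So (s^2 + s + 9)Y = 1/(s - 9) + (-3*s - 6).
Solve for Y(s) and write it as one ratio of polynomials.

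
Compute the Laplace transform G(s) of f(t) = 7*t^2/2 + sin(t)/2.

G(s) = 1/(2*(s^2 + 1)) + 7/s^3

Apply the Laplace transform termwise.
(1/2)·[L{sin(t)} = 1/(s^2 + 1)]; (7/2)·[L{t^2} = 2!/s^3 = 2/s^3].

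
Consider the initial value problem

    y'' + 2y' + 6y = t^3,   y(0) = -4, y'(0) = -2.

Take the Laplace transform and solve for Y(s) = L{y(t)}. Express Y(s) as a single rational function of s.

Transform both sides with L{·}.
With L{y''} = s^2 Y - s·y(0) - y'(0) and L{y'} = sY - y(0), with y(0) = -4, y'(0) = -2: the LHS transforms to (s^2 + 2*s + 6)Y - (-4*s - 10).
The right side is L{t^3} = 6/s^4.
So (s^2 + 2*s + 6)Y = 6/s^4 + (-4*s - 10).
Isolate Y and clear denominators.

Y(s) = (-4*s^5 - 10*s^4 + 6)/(s^6 + 2*s^5 + 6*s^4)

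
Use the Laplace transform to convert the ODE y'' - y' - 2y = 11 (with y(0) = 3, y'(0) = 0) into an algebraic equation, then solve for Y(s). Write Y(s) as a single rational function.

Laplace-transform each side.
The derivative rules (L{y''} = s^2 Y - s·y(0) - y'(0) and L{y'} = sY - y(0), with y(0) = 3, y'(0) = 0) turn the left side into (s^2 - s - 2)Y - (3*s - 3).
The right side is L{11} = 11/s.
So (s^2 - s - 2)Y = 11/s + (3*s - 3).
Divide through and combine into a single rational function.

Y(s) = (3*s^2 - 3*s + 11)/(s^3 - s^2 - 2*s)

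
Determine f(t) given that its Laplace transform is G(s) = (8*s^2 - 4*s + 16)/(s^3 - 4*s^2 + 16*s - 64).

Factor the denominator: s^3 - 4*s^2 + 16*s - 64 = (s - 4)*(s^2 + 16).
Partial fraction decomposition gives [4/(s - 4)] + [4*s/(s^2 + 16)] + [12/(s^2 + 16)].
Invert each term: 4/(s - 4) ↔ 4e^(4t); 4·s/(s^2 + 16) ↔ 4cos(4t); 3·4/(s^2 + 16) ↔ 3sin(4t).

f(t) = 4*exp(4*t) + 3*sin(4*t) + 4*cos(4*t)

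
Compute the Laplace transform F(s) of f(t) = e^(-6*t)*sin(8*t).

L{sin(8t)} = 8/(s^2 + 64).
By the first shifting theorem, multiplying by e^(-6t) replaces s with s + 6.

F(s) = 8/((s + 6)^2 + 64)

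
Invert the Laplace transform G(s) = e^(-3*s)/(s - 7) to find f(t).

f(t) = Heaviside(t - 3)*(exp(7*t - 21))

The factor e^(-3s) signals a time shift by c = 3 (second shifting theorem).
L{e^(7t)} = 1/(s - 7), so L^-1{1/(s - 7)} = e^(7*t).
Hence the inverse is u(t - 3) times that function evaluated at t - 3.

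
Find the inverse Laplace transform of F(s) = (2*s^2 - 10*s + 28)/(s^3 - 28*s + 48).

exp(4*t) - exp(2*t) + 2*exp(-6*t)

Factor the denominator: s^3 - 28*s + 48 = (s - 4)*(s - 2)*(s + 6).
Partial fraction decomposition gives [-1/(s - 2)] + [1/(s - 4)] + [2/(s + 6)].
Invert each term: -1/(s - 2) ↔ -e^(2t); 1/(s - 4) ↔ e^(4t); 2/(s + 6) ↔ 2e^(-6t).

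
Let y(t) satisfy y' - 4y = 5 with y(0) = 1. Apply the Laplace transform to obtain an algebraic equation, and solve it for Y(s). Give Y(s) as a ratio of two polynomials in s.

Take the Laplace transform of both sides.
The derivative rules (L{y'} = sY - y(0) = sY - 1) turn the left side into (s - 4)Y - (1).
The right side is L{5} = 5/s.
So (s - 4)Y = 5/s + (1).
Divide through and combine into a single rational function.

Y(s) = (s + 5)/(s^2 - 4*s)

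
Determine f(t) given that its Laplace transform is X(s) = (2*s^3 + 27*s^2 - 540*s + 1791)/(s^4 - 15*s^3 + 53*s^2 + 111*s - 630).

Factor the denominator: s^4 - 15*s^3 + 53*s^2 + 111*s - 630 = (s - 7)*(s - 6)*(s - 5)*(s + 3).
Partial fraction decomposition gives [5/(s - 6)] + [-5/(s + 3)] + [1/(s - 5)] + [1/(s - 7)].
Invert each term: 5/(s - 6) ↔ 5e^(6t); -5/(s + 3) ↔ -5e^(-3t); 1/(s - 5) ↔ e^(5t); 1/(s - 7) ↔ e^(7t).

f(t) = exp(7*t) + 5*exp(6*t) + exp(5*t) - 5*exp(-3*t)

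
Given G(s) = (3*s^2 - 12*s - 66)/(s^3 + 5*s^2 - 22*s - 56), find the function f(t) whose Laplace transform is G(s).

Factor the denominator: s^3 + 5*s^2 - 22*s - 56 = (s - 4)*(s + 2)*(s + 7).
Partial fraction decomposition gives [-1/(s - 4)] + [3/(s + 7)] + [1/(s + 2)].
Invert each term: -1/(s - 4) ↔ -e^(4t); 3/(s + 7) ↔ 3e^(-7t); 1/(s + 2) ↔ e^(-2t).

f(t) = -exp(4*t) + exp(-2*t) + 3*exp(-7*t)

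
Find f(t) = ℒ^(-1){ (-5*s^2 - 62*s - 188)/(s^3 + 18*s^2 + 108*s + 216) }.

Factor the denominator: s^3 + 18*s^2 + 108*s + 216 = (s + 6)^3.
Partial fraction decomposition gives [-5/(s + 6)] + [-2/(s + 6)^2] + [4/(s + 6)^3].
Invert each term: -5/(s + 6) ↔ -5e^(-6t); -2/(s + 6)^2 ↔ -2t·e^(-6t); 4/(s + 6)^3 ↔ (2)t^2·e^(-6t).

f(t) = 2*t^2*exp(-6*t) - 2*t*exp(-6*t) - 5*exp(-6*t)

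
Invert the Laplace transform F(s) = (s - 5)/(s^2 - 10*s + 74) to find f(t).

f(t) = exp(5*t)*cos(7*t)

Rewrite the denominator: s^2 - 10*s + 74 = (s - 5)^2 + 49.
The form in (s - 5) signals a first-shifting-theorem factor e^(5t).
Since L{cos(7t)} = s/(s^2 + 49), the inverse is e^(5*t)*cos(7*t).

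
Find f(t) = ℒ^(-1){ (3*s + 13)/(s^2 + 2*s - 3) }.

Factor the denominator: s^2 + 2*s - 3 = (s - 1)*(s + 3).
Partial fraction decomposition gives [4/(s - 1)] + [-1/(s + 3)].
Invert each term: 4/(s - 1) ↔ 4e^(t); -1/(s + 3) ↔ -e^(-3t).

f(t) = 4*exp(t) - exp(-3*t)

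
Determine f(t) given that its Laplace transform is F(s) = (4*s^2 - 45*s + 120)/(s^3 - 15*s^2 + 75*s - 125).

f(t) = -5*t^2*exp(5*t)/2 - 5*t*exp(5*t) + 4*exp(5*t)

Factor the denominator: s^3 - 15*s^2 + 75*s - 125 = (s - 5)^3.
Partial fraction decomposition gives [4/(s - 5)] + [-5/(s - 5)^2] + [-5/(s - 5)^3].
Invert each term: 4/(s - 5) ↔ 4e^(5t); -5/(s - 5)^2 ↔ -5t·e^(5t); -5/(s - 5)^3 ↔ (-5/2)t^2·e^(5t).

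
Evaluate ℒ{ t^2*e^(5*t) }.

2/(s - 5)^3

L{e^(5t)} = 1/(s - 5).
Then apply L{t^2·g(t)} = (-1)^2 d^2/ds^2[G(s)] with G(s) = 1/(s - 5):
differentiating 2 times and applying the sign gives 2/(s - 5)^3.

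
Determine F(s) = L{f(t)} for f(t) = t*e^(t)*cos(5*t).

F(s) = (s - 6)*(s + 4)/(s^2 - 2*s + 26)^2

L{cos(5t)} = s/(s^2 + 25).
Multiplying by e^(t) shifts s → s - 1, so L{e^(t)*cos(5*t)} = (s - 1)/((s - 1)^2 + 25).
Then apply L{t·g(t)} = -d/ds[G(s)] with G(s) = (s - 1)/((s - 1)^2 + 25):
differentiating 1 time and applying the sign gives (s - 6)*(s + 4)/(s^2 - 2*s + 26)^2.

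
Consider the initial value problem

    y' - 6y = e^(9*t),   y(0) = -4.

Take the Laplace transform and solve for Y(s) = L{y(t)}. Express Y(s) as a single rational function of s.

Laplace-transform each side.
With L{y'} = sY - y(0) = sY - (-4): the LHS transforms to (s - 6)Y - (-4).
The right side is L{e^(9*t)} = 1/(s - 9).
So (s - 6)Y = 1/(s - 9) + (-4).
Solve for Y(s) and write it as one ratio of polynomials.

Y(s) = (-4*s + 37)/(s^2 - 15*s + 54)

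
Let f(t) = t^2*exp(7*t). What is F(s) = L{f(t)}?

L{e^(7t)} = 1/(s - 7).
Then apply L{t^2·g(t)} = (-1)^2 d^2/ds^2[G(s)] with G(s) = 1/(s - 7):
differentiating 2 times and applying the sign gives 2/(s - 7)^3.

F(s) = 2/(s - 7)^3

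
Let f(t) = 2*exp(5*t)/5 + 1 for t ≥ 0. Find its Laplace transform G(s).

G(s) = 2/(5*(s - 5)) + 1/s

Apply the Laplace transform termwise.
L{1} = 1/s; (2/5)·[L{e^(5t)} = 1/(s - 5)].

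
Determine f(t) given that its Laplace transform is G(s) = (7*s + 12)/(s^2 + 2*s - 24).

f(t) = 4*exp(4*t) + 3*exp(-6*t)

Factor the denominator: s^2 + 2*s - 24 = (s - 4)*(s + 6).
Partial fraction decomposition gives [3/(s + 6)] + [4/(s - 4)].
Invert each term: 3/(s + 6) ↔ 3e^(-6t); 4/(s - 4) ↔ 4e^(4t).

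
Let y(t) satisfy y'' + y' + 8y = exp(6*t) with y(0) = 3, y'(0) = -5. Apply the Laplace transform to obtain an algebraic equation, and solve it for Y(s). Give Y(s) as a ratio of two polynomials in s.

Laplace-transform each side.
The derivative rules (L{y''} = s^2 Y - s·y(0) - y'(0) and L{y'} = sY - y(0), with y(0) = 3, y'(0) = -5) turn the left side into (s^2 + s + 8)Y - (3*s - 2).
The right side is L{exp(6*t)} = 1/(s - 6).
So (s^2 + s + 8)Y = 1/(s - 6) + (3*s - 2).
Solve for Y(s) and write it as one ratio of polynomials.

Y(s) = (3*s^2 - 20*s + 13)/(s^3 - 5*s^2 + 2*s - 48)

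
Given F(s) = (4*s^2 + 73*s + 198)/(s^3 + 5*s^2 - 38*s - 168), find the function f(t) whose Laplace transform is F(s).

f(t) = 6*exp(6*t) + exp(-4*t) - 3*exp(-7*t)

Factor the denominator: s^3 + 5*s^2 - 38*s - 168 = (s - 6)*(s + 4)*(s + 7).
Partial fraction decomposition gives [6/(s - 6)] + [-3/(s + 7)] + [1/(s + 4)].
Invert each term: 6/(s - 6) ↔ 6e^(6t); -3/(s + 7) ↔ -3e^(-7t); 1/(s + 4) ↔ e^(-4t).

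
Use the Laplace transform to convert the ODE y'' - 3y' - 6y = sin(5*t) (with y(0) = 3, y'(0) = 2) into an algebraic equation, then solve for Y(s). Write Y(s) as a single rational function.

Apply the Laplace transform to the equation.
Using L{y''} = s^2 Y - s·y(0) - y'(0) and L{y'} = sY - y(0), with y(0) = 3, y'(0) = 2, the left side becomes (s^2 - 3*s - 6)Y - (3*s - 7).
The right side is L{sin(5*t)} = 5/(s^2 + 25).
So (s^2 - 3*s - 6)Y = 5/(s^2 + 25) + (3*s - 7).
Isolate Y and clear denominators.

Y(s) = (3*s^3 - 7*s^2 + 75*s - 170)/(s^4 - 3*s^3 + 19*s^2 - 75*s - 150)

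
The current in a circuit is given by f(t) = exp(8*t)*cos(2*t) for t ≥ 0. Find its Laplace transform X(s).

X(s) = (s - 8)/((s - 8)^2 + 4)

L{cos(2t)} = s/(s^2 + 4).
By the first shifting theorem, multiplying by e^(8t) replaces s with s - 8.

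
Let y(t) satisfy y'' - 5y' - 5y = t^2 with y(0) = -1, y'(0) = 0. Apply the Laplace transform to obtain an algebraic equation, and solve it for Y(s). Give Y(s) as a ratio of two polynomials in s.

Transform both sides with L{·}.
Using L{y''} = s^2 Y - s·y(0) - y'(0) and L{y'} = sY - y(0), with y(0) = -1, y'(0) = 0, the left side becomes (s^2 - 5*s - 5)Y - (-s + 5).
The right side is L{t^2} = 2/s^3.
So (s^2 - 5*s - 5)Y = 2/s^3 + (-s + 5).
Solve for Y(s) and write it as one ratio of polynomials.

Y(s) = (-s^4 + 5*s^3 + 2)/(s^5 - 5*s^4 - 5*s^3)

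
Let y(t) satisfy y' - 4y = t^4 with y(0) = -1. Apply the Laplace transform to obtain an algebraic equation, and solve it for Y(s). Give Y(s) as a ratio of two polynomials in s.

Laplace-transform each side.
Using L{y'} = sY - y(0) = sY - (-1), the left side becomes (s - 4)Y - (-1).
The right side is L{t^4} = 24/s^5.
So (s - 4)Y = 24/s^5 + (-1).
Solve for Y(s) and write it as one ratio of polynomials.

Y(s) = (-s^5 + 24)/(s^6 - 4*s^5)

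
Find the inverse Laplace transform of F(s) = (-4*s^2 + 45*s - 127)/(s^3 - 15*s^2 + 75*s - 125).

Factor the denominator: s^3 - 15*s^2 + 75*s - 125 = (s - 5)^3.
Partial fraction decomposition gives [-4/(s - 5)] + [5/(s - 5)^2] + [-2/(s - 5)^3].
Invert each term: -4/(s - 5) ↔ -4e^(5t); 5/(s - 5)^2 ↔ 5t·e^(5t); -2/(s - 5)^3 ↔ (-1)t^2·e^(5t).

-t^2*exp(5*t) + 5*t*exp(5*t) - 4*exp(5*t)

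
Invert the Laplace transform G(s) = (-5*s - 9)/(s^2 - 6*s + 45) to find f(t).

f(t) = -4*exp(3*t)*sin(6*t) - 5*exp(3*t)*cos(6*t)

Complete the square in the denominator: s^2 - 6*s + 45 = (s - 3)^2 + 6^2.
Split the numerator to match: -5*s - 9 = -5·(s - 3) - 4·6.
Invert each term: -5·(s - 3)/((s - 3)^2 + 36) ↔ -5e^(3t)cos(6t); -4·6/((s - 3)^2 + 36) ↔ -4e^(3t)sin(6t).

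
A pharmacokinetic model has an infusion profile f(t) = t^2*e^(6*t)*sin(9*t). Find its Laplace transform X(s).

L{sin(9t)} = 9/(s^2 + 81).
Multiplying by e^(6t) shifts s → s - 6, so L{e^(6*t)*sin(9*t)} = 9/((s - 6)^2 + 81).
Then apply L{t^2·g(t)} = (-1)^2 d^2/ds^2[G(s)] with G(s) = 9/((s - 6)^2 + 81):
differentiating 2 times and applying the sign gives 54*(s^2 - 12*s + 9)/(s^2 - 12*s + 117)^3.

X(s) = 54*(s^2 - 12*s + 9)/(s^2 - 12*s + 117)^3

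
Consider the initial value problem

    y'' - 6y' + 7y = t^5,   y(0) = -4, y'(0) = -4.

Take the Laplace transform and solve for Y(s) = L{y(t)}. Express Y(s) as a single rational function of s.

Y(s) = (-4*s^7 + 20*s^6 + 120)/(s^8 - 6*s^7 + 7*s^6)

Laplace-transform each side.
Using L{y''} = s^2 Y - s·y(0) - y'(0) and L{y'} = sY - y(0), with y(0) = -4, y'(0) = -4, the left side becomes (s^2 - 6*s + 7)Y - (-4*s + 20).
The right side is L{t^5} = 120/s^6.
So (s^2 - 6*s + 7)Y = 120/s^6 + (-4*s + 20).
Isolate Y and clear denominators.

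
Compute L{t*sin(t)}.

L{sin(t)} = 1/(s^2 + 1).
Then apply L{t·g(t)} = -d/ds[G(s)] with G(s) = 1/(s^2 + 1):
differentiating 1 time and applying the sign gives 2*s/(s^2 + 1)^2.

2*s/(s^2 + 1)^2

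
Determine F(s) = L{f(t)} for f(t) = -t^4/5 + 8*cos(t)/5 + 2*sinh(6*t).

F(s) = 8*s/(5*(s^2 + 1)) + 12/(s^2 - 36) - 24/(5*s^5)

Apply the Laplace transform termwise.
(8/5)·[L{cos(t)} = s/(s^2 + 1)]; (-1/5)·[L{t^4} = 4!/s^5 = 24/s^5]; (2)·[L{sinh(6t)} = 6/(s^2 - 36)].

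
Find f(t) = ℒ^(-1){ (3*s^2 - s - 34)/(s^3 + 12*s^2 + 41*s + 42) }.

Factor the denominator: s^3 + 12*s^2 + 41*s + 42 = (s + 2)*(s + 3)*(s + 7).
Partial fraction decomposition gives [-4/(s + 2)] + [6/(s + 7)] + [1/(s + 3)].
Invert each term: -4/(s + 2) ↔ -4e^(-2t); 6/(s + 7) ↔ 6e^(-7t); 1/(s + 3) ↔ e^(-3t).

f(t) = -4*exp(-2*t) + exp(-3*t) + 6*exp(-7*t)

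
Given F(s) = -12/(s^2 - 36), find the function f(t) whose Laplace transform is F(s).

Since L{sinh(6t)} = 6/(s^2 - 36), the inverse is sinh(6*t), scaled by -2.

f(t) = -2*sinh(6*t)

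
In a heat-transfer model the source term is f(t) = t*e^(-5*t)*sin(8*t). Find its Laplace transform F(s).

F(s) = 16*(s + 5)/(s^2 + 10*s + 89)^2

L{sin(8t)} = 8/(s^2 + 64).
Multiplying by e^(-5t) shifts s → s + 5, so L{e^(-5*t)*sin(8*t)} = 8/((s + 5)^2 + 64).
Then apply L{t·g(t)} = -d/ds[G(s)] with G(s) = 8/((s + 5)^2 + 64):
differentiating 1 time and applying the sign gives 16*(s + 5)/(s^2 + 10*s + 89)^2.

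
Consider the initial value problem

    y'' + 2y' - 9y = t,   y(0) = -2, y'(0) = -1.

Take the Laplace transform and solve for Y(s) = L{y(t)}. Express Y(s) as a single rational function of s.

Laplace-transform each side.
The derivative rules (L{y''} = s^2 Y - s·y(0) - y'(0) and L{y'} = sY - y(0), with y(0) = -2, y'(0) = -1) turn the left side into (s^2 + 2*s - 9)Y - (-2*s - 5).
The right side is L{t} = s^(-2).
So (s^2 + 2*s - 9)Y = s^(-2) + (-2*s - 5).
Solve for Y(s) and write it as one ratio of polynomials.

Y(s) = (-2*s^3 - 5*s^2 + 1)/(s^4 + 2*s^3 - 9*s^2)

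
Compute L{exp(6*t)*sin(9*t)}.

9/((s - 6)^2 + 81)

L{sin(9t)} = 9/(s^2 + 81).
By the first shifting theorem, multiplying by e^(6t) replaces s with s - 6.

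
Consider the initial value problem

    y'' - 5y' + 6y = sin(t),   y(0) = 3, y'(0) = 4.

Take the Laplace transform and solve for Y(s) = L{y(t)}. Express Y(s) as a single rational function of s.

Y(s) = (3*s^3 - 11*s^2 + 3*s - 10)/(s^4 - 5*s^3 + 7*s^2 - 5*s + 6)

Take the Laplace transform of both sides.
With L{y''} = s^2 Y - s·y(0) - y'(0) and L{y'} = sY - y(0), with y(0) = 3, y'(0) = 4: the LHS transforms to (s^2 - 5*s + 6)Y - (3*s - 11).
The right side is L{sin(t)} = 1/(s^2 + 1).
So (s^2 - 5*s + 6)Y = 1/(s^2 + 1) + (3*s - 11).
Isolate Y and clear denominators.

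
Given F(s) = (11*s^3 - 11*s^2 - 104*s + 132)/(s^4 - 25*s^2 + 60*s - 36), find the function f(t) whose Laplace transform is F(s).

Factor the denominator: s^4 - 25*s^2 + 60*s - 36 = (s - 3)*(s - 2)*(s - 1)*(s + 6).
Partial fraction decomposition gives [2/(s - 1)] + [4/(s + 6)] + [4/(s - 2)] + [1/(s - 3)].
Invert each term: 2/(s - 1) ↔ 2e^(t); 4/(s + 6) ↔ 4e^(-6t); 4/(s - 2) ↔ 4e^(2t); 1/(s - 3) ↔ e^(3t).

f(t) = exp(3*t) + 4*exp(2*t) + 2*exp(t) + 4*exp(-6*t)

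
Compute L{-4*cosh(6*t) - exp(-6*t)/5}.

-4*s/(s^2 - 36) - 1/(5*(s + 6))

The transform is linear, so treat each term independently.
(-1/5)·[L{e^(-6t)} = 1/(s + 6)]; (-4)·[L{cosh(6t)} = s/(s^2 - 36)].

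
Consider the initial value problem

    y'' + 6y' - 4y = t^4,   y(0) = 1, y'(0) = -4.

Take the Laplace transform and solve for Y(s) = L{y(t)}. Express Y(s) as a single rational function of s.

Apply the Laplace transform to the equation.
Using L{y''} = s^2 Y - s·y(0) - y'(0) and L{y'} = sY - y(0), with y(0) = 1, y'(0) = -4, the left side becomes (s^2 + 6*s - 4)Y - (s + 2).
The right side is L{t^4} = 24/s^5.
So (s^2 + 6*s - 4)Y = 24/s^5 + (s + 2).
Solve for Y(s) and write it as one ratio of polynomials.

Y(s) = (s^6 + 2*s^5 + 24)/(s^7 + 6*s^6 - 4*s^5)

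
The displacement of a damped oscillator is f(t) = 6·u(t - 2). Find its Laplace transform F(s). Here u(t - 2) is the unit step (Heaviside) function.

F(s) = 6*exp(-2*s)/s

By the second shifting theorem, L{u(t - c)·g(t - c)} = e^(-cs)·G(s) with c = 2 and G(s) = L{g(t)}.
L{6} = 6/s.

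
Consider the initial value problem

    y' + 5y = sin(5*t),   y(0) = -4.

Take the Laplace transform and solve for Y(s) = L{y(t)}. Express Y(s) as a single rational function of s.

Y(s) = (-4*s^2 - 95)/(s^3 + 5*s^2 + 25*s + 125)

Take the Laplace transform of both sides.
The derivative rules (L{y'} = sY - y(0) = sY - (-4)) turn the left side into (s + 5)Y - (-4).
The right side is L{sin(5*t)} = 5/(s^2 + 25).
So (s + 5)Y = 5/(s^2 + 25) + (-4).
Divide through and combine into a single rational function.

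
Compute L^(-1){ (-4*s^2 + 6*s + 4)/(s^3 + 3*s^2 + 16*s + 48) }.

3*sin(4*t) - 2*cos(4*t) - 2*exp(-3*t)

Factor the denominator: s^3 + 3*s^2 + 16*s + 48 = (s + 3)*(s^2 + 16).
Partial fraction decomposition gives [-2/(s + 3)] + [-2*s/(s^2 + 16)] + [12/(s^2 + 16)].
Invert each term: -2/(s + 3) ↔ -2e^(-3t); -2·s/(s^2 + 16) ↔ -2cos(4t); 3·4/(s^2 + 16) ↔ 3sin(4t).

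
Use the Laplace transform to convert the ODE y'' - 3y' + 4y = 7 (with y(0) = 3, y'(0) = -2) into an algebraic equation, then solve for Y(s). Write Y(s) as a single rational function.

Y(s) = (3*s^2 - 11*s + 7)/(s^3 - 3*s^2 + 4*s)

Laplace-transform each side.
The derivative rules (L{y''} = s^2 Y - s·y(0) - y'(0) and L{y'} = sY - y(0), with y(0) = 3, y'(0) = -2) turn the left side into (s^2 - 3*s + 4)Y - (3*s - 11).
The right side is L{7} = 7/s.
So (s^2 - 3*s + 4)Y = 7/s + (3*s - 11).
Divide through and combine into a single rational function.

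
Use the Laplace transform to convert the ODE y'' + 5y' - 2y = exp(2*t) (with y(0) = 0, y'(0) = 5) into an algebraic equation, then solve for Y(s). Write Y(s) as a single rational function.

Y(s) = (5*s - 9)/(s^3 + 3*s^2 - 12*s + 4)

Take the Laplace transform of both sides.
The derivative rules (L{y''} = s^2 Y - s·y(0) - y'(0) and L{y'} = sY - y(0), with y(0) = 0, y'(0) = 5) turn the left side into (s^2 + 5*s - 2)Y - (5).
The right side is L{exp(2*t)} = 1/(s - 2).
So (s^2 + 5*s - 2)Y = 1/(s - 2) + (5).
Solve for Y(s) and write it as one ratio of polynomials.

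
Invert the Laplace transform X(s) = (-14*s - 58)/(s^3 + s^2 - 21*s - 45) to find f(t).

f(t) = 2*t*exp(-3*t) - 2*exp(5*t) + 2*exp(-3*t)

Factor the denominator: s^3 + s^2 - 21*s - 45 = (s - 5)*(s + 3)^2.
Partial fraction decomposition gives [2/(s + 3)] + [2/(s + 3)^2] + [-2/(s - 5)].
Invert each term: 2/(s + 3) ↔ 2e^(-3t); 2/(s + 3)^2 ↔ 2t·e^(-3t); -2/(s - 5) ↔ -2e^(5t).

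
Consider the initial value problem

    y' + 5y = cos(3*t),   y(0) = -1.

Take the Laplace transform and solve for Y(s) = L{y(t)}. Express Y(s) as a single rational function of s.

Take the Laplace transform of both sides.
Using L{y'} = sY - y(0) = sY - (-1), the left side becomes (s + 5)Y - (-1).
The right side is L{cos(3*t)} = s/(s^2 + 9).
So (s + 5)Y = s/(s^2 + 9) + (-1).
Isolate Y and clear denominators.

Y(s) = (-s^2 + s - 9)/(s^3 + 5*s^2 + 9*s + 45)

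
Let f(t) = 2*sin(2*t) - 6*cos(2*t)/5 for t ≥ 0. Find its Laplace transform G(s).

G(s) = -6*s/(5*(s^2 + 4)) + 4/(s^2 + 4)

The transform is linear, so treat each term independently.
(2)·[L{sin(2t)} = 2/(s^2 + 4)]; (-6/5)·[L{cos(2t)} = s/(s^2 + 4)].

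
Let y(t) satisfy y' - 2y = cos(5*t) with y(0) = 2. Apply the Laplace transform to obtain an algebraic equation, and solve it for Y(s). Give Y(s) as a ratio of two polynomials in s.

Transform both sides with L{·}.
The derivative rules (L{y'} = sY - y(0) = sY - 2) turn the left side into (s - 2)Y - (2).
The right side is L{cos(5*t)} = s/(s^2 + 25).
So (s - 2)Y = s/(s^2 + 25) + (2).
Solve for Y(s) and write it as one ratio of polynomials.

Y(s) = (2*s^2 + s + 50)/(s^3 - 2*s^2 + 25*s - 50)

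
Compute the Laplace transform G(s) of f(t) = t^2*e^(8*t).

L{e^(8t)} = 1/(s - 8).
Then apply L{t^2·g(t)} = (-1)^2 d^2/ds^2[H(s)] with H(s) = 1/(s - 8):
differentiating 2 times and applying the sign gives 2/(s - 8)^3.

G(s) = 2/(s - 8)^3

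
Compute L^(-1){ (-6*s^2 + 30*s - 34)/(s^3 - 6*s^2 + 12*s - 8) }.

t^2*exp(2*t) + 6*t*exp(2*t) - 6*exp(2*t)

Factor the denominator: s^3 - 6*s^2 + 12*s - 8 = (s - 2)^3.
Partial fraction decomposition gives [-6/(s - 2)] + [6/(s - 2)^2] + [2/(s - 2)^3].
Invert each term: -6/(s - 2) ↔ -6e^(2t); 6/(s - 2)^2 ↔ 6t·e^(2t); 2/(s - 2)^3 ↔ (1)t^2·e^(2t).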